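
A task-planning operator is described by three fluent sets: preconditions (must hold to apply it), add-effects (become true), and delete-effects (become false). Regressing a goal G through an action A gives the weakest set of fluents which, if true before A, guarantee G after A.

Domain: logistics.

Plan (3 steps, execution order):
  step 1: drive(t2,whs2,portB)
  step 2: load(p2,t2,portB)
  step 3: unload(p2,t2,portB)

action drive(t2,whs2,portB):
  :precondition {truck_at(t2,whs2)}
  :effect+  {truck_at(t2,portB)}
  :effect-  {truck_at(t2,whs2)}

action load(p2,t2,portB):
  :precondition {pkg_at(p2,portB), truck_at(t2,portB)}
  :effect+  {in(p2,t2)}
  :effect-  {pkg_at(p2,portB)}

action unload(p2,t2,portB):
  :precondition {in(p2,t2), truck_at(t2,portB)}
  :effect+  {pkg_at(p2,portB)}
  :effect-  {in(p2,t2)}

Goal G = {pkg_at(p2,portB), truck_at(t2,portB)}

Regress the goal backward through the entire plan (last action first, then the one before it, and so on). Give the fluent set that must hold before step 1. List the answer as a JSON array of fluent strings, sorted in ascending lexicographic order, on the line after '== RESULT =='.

Regress step by step:
  through step 3 (unload(p2,t2,portB)): drop {pkg_at(p2,portB)}, keep {truck_at(t2,portB)}, require {in(p2,t2), truck_at(t2,portB)}
    → {in(p2,t2), truck_at(t2,portB)}
  through step 2 (load(p2,t2,portB)): drop {in(p2,t2)}, keep {truck_at(t2,portB)}, require {pkg_at(p2,portB), truck_at(t2,portB)}
    → {pkg_at(p2,portB), truck_at(t2,portB)}
  through step 1 (drive(t2,whs2,portB)): drop {truck_at(t2,portB)}, keep {pkg_at(p2,portB)}, require {truck_at(t2,whs2)}
    → {pkg_at(p2,portB), truck_at(t2,whs2)}

== RESULT ==
["pkg_at(p2,portB)", "truck_at(t2,whs2)"]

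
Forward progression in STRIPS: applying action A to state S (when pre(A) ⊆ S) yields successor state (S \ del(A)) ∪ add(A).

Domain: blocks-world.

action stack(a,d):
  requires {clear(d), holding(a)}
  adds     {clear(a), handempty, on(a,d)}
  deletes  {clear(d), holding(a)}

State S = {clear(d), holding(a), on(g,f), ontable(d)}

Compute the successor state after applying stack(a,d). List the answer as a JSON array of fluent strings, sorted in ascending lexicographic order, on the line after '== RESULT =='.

Compute (S \ del) ∪ add:
  pre ⊆ S: {clear(d), holding(a)} ⊆ S  — applicable
  S \ del = {on(g,f), ontable(d)}
  ∪ add   = {clear(a), handempty, on(a,d), on(g,f), ontable(d)}

== RESULT ==
["clear(a)", "handempty", "on(a,d)", "on(g,f)", "ontable(d)"]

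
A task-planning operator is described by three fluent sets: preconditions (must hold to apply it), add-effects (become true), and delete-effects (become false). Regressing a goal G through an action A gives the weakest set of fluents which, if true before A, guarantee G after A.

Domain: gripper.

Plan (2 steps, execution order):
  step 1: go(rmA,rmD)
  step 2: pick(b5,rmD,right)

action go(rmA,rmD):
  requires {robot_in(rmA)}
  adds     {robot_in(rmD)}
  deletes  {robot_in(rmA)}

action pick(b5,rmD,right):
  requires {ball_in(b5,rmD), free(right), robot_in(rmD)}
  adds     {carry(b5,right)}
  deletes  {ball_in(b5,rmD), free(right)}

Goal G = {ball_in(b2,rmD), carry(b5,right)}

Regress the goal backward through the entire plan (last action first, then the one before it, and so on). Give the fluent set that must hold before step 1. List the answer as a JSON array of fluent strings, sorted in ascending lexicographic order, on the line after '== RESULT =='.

Regress step by step:
  through step 2 (pick(b5,rmD,right)): drop {carry(b5,right)}, keep {ball_in(b2,rmD)}, require {ball_in(b5,rmD), free(right), robot_in(rmD)}
    → {ball_in(b2,rmD), ball_in(b5,rmD), free(right), robot_in(rmD)}
  through step 1 (go(rmA,rmD)): drop {robot_in(rmD)}, keep {ball_in(b2,rmD), ball_in(b5,rmD), free(right)}, require {robot_in(rmA)}
    → {ball_in(b2,rmD), ball_in(b5,rmD), free(right), robot_in(rmA)}

== RESULT ==
["ball_in(b2,rmD)", "ball_in(b5,rmD)", "free(right)", "robot_in(rmA)"]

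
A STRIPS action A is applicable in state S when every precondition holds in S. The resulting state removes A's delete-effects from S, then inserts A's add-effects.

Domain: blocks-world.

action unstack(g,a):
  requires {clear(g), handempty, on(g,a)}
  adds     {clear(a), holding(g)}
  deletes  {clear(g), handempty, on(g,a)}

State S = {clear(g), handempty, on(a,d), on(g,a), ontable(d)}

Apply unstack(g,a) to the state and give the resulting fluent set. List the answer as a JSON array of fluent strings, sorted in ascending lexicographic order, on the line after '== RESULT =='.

Progress:
  pre ⊆ S: {clear(g), handempty, on(g,a)} ⊆ S  — applicable
  S \ del = {on(a,d), ontable(d)}
  ∪ add   = {clear(a), holding(g), on(a,d), ontable(d)}

== RESULT ==
["clear(a)", "holding(g)", "on(a,d)", "ontable(d)"]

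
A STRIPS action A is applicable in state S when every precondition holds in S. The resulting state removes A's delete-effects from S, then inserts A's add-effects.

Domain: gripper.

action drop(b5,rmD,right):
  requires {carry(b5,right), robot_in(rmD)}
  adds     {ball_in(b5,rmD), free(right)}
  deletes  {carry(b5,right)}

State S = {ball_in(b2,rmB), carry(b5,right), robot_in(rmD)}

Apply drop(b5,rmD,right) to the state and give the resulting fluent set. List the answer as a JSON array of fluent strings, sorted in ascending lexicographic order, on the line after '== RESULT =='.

Progress:
  pre ⊆ S: {carry(b5,right), robot_in(rmD)} ⊆ S  — applicable
  S \ del = {ball_in(b2,rmB), robot_in(rmD)}
  ∪ add   = {ball_in(b2,rmB), ball_in(b5,rmD), free(right), robot_in(rmD)}

== RESULT ==
["ball_in(b2,rmB)", "ball_in(b5,rmD)", "free(right)", "robot_in(rmD)"]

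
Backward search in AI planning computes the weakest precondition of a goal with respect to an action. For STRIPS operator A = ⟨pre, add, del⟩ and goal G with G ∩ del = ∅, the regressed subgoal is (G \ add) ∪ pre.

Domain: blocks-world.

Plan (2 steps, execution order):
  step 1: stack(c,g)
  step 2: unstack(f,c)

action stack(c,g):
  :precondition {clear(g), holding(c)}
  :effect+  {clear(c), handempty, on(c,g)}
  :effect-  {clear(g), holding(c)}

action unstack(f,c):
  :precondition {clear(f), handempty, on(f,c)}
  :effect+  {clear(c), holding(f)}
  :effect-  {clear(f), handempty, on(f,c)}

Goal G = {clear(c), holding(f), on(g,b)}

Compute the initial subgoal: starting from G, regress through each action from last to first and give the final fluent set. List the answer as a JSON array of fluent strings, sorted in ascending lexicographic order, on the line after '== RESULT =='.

Regress step by step:
  through step 2 (unstack(f,c)): drop {clear(c), holding(f)}, keep {on(g,b)}, require {clear(f), handempty, on(f,c)}
    → {clear(f), handempty, on(f,c), on(g,b)}
  through step 1 (stack(c,g)): drop {handempty}, keep {clear(f), on(f,c), on(g,b)}, require {clear(g), holding(c)}
    → {clear(f), clear(g), holding(c), on(f,c), on(g,b)}

== RESULT ==
["clear(f)", "clear(g)", "holding(c)", "on(f,c)", "on(g,b)"]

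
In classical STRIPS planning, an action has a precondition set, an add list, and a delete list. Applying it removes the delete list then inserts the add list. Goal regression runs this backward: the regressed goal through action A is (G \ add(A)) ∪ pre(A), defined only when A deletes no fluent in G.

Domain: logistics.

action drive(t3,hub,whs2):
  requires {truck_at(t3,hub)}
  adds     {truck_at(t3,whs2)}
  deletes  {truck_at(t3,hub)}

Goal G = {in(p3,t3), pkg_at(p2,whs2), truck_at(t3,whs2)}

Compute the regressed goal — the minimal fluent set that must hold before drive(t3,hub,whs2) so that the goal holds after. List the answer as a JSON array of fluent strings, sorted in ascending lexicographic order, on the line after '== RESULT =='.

Compute (G \ add) ∪ pre:
  G ∩ del = {}  (empty — regression defined)
  G \ add = {in(p3,t3), pkg_at(p2,whs2), truck_at(t3,whs2)} \ {truck_at(t3,whs2)} = {in(p3,t3), pkg_at(p2,whs2)}
  ∪ pre   = {in(p3,t3), pkg_at(p2,whs2)} ∪ {truck_at(t3,hub)}
          = {in(p3,t3), pkg_at(p2,whs2), truck_at(t3,hub)}

== RESULT ==
["in(p3,t3)", "pkg_at(p2,whs2)", "truck_at(t3,hub)"]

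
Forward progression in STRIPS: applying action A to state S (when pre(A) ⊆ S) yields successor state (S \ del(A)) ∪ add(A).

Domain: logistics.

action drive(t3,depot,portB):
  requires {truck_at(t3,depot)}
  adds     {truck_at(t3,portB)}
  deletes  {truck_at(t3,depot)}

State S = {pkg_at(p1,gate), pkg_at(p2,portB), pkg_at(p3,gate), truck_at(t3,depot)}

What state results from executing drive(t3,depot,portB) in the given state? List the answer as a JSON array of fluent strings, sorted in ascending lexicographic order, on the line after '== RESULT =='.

Progress:
  pre ⊆ S: {truck_at(t3,depot)} ⊆ S  — applicable
  S \ del = {pkg_at(p1,gate), pkg_at(p2,portB), pkg_at(p3,gate)}
  ∪ add   = {pkg_at(p1,gate), pkg_at(p2,portB), pkg_at(p3,gate), truck_at(t3,portB)}

== RESULT ==
["pkg_at(p1,gate)", "pkg_at(p2,portB)", "pkg_at(p3,gate)", "truck_at(t3,portB)"]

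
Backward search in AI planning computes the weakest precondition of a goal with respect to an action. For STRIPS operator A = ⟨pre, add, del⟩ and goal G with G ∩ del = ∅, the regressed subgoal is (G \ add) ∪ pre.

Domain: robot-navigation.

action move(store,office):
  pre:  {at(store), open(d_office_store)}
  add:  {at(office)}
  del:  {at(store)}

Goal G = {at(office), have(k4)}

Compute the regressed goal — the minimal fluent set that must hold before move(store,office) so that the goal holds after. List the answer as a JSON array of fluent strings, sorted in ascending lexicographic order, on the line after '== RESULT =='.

Compute (G \ add) ∪ pre:
  G ∩ del = {}  (empty — regression defined)
  G \ add = {at(office), have(k4)} \ {at(office)} = {have(k4)}
  ∪ pre   = {have(k4)} ∪ {at(store), open(d_office_store)}
          = {at(store), have(k4), open(d_office_store)}

== RESULT ==
["at(store)", "have(k4)", "open(d_office_store)"]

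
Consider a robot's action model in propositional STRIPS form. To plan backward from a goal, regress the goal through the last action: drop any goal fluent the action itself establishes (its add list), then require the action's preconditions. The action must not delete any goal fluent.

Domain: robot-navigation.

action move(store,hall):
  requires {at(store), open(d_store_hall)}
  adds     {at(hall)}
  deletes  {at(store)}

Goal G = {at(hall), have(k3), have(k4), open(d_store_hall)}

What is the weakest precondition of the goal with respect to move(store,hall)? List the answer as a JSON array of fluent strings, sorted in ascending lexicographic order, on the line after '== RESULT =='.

Regress:
  G ∩ del = {}  (empty — regression defined)
  G \ add = {at(hall), have(k3), have(k4), open(d_store_hall)} \ {at(hall)} = {have(k3), have(k4), open(d_store_hall)}
  ∪ pre   = {have(k3), have(k4), open(d_store_hall)} ∪ {at(store), open(d_store_hall)}
          = {at(store), have(k3), have(k4), open(d_store_hall)}

== RESULT ==
["at(store)", "have(k3)", "have(k4)", "open(d_store_hall)"]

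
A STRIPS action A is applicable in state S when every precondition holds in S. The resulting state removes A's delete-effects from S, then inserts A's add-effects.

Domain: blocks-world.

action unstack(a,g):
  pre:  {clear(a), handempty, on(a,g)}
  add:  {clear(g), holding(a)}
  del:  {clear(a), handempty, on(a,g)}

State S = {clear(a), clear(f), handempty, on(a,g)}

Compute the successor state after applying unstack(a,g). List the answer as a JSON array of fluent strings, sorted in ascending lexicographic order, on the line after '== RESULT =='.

Compute (S \ del) ∪ add:
  pre ⊆ S: {clear(a), handempty, on(a,g)} ⊆ S  — applicable
  S \ del = {clear(f)}
  ∪ add   = {clear(f), clear(g), holding(a)}

== RESULT ==
["clear(f)", "clear(g)", "holding(a)"]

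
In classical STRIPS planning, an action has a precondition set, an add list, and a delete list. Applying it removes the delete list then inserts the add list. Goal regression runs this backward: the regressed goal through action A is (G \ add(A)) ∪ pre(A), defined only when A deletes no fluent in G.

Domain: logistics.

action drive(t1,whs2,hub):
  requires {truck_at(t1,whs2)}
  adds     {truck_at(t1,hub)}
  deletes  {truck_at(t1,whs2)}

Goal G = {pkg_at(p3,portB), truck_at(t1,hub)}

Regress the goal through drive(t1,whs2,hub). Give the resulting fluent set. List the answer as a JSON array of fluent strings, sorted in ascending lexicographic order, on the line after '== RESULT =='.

Compute (G \ add) ∪ pre:
  G ∩ del = {}  (empty — regression defined)
  G \ add = {pkg_at(p3,portB), truck_at(t1,hub)} \ {truck_at(t1,hub)} = {pkg_at(p3,portB)}
  ∪ pre   = {pkg_at(p3,portB)} ∪ {truck_at(t1,whs2)}
          = {pkg_at(p3,portB), truck_at(t1,whs2)}

== RESULT ==
["pkg_at(p3,portB)", "truck_at(t1,whs2)"]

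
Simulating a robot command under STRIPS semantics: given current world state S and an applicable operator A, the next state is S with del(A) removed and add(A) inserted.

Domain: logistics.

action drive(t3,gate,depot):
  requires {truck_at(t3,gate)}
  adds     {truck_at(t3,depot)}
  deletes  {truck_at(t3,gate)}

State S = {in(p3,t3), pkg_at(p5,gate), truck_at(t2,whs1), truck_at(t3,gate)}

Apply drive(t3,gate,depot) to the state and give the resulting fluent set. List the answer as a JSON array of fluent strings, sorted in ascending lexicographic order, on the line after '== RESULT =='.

Progress:
  pre ⊆ S: {truck_at(t3,gate)} ⊆ S  — applicable
  S \ del = {in(p3,t3), pkg_at(p5,gate), truck_at(t2,whs1)}
  ∪ add   = {in(p3,t3), pkg_at(p5,gate), truck_at(t2,whs1), truck_at(t3,depot)}

== RESULT ==
["in(p3,t3)", "pkg_at(p5,gate)", "truck_at(t2,whs1)", "truck_at(t3,depot)"]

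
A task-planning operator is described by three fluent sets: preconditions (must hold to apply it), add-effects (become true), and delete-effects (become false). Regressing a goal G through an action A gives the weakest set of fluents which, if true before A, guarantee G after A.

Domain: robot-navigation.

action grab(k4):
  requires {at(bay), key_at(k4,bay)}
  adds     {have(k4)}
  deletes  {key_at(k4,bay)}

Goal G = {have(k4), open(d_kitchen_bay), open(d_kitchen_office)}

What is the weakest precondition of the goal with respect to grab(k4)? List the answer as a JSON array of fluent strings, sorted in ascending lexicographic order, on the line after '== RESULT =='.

Regress:
  G ∩ del = {}  (empty — regression defined)
  G \ add = {have(k4), open(d_kitchen_bay), open(d_kitchen_office)} \ {have(k4)} = {open(d_kitchen_bay), open(d_kitchen_office)}
  ∪ pre   = {open(d_kitchen_bay), open(d_kitchen_office)} ∪ {at(bay), key_at(k4,bay)}
          = {at(bay), key_at(k4,bay), open(d_kitchen_bay), open(d_kitchen_office)}

== RESULT ==
["at(bay)", "key_at(k4,bay)", "open(d_kitchen_bay)", "open(d_kitchen_office)"]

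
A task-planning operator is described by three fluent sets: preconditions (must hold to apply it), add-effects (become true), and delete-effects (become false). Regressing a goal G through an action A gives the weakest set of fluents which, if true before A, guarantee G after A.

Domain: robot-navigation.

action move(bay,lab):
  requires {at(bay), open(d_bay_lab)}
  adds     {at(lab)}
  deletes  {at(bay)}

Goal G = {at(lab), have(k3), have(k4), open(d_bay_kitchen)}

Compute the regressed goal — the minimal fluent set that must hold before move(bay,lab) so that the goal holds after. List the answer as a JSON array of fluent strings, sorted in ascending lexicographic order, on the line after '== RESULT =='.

Regress:
  G ∩ del = {}  (empty — regression defined)
  G \ add = {at(lab), have(k3), have(k4), open(d_bay_kitchen)} \ {at(lab)} = {have(k3), have(k4), open(d_bay_kitchen)}
  ∪ pre   = {have(k3), have(k4), open(d_bay_kitchen)} ∪ {at(bay), open(d_bay_lab)}
          = {at(bay), have(k3), have(k4), open(d_bay_kitchen), open(d_bay_lab)}

== RESULT ==
["at(bay)", "have(k3)", "have(k4)", "open(d_bay_kitchen)", "open(d_bay_lab)"]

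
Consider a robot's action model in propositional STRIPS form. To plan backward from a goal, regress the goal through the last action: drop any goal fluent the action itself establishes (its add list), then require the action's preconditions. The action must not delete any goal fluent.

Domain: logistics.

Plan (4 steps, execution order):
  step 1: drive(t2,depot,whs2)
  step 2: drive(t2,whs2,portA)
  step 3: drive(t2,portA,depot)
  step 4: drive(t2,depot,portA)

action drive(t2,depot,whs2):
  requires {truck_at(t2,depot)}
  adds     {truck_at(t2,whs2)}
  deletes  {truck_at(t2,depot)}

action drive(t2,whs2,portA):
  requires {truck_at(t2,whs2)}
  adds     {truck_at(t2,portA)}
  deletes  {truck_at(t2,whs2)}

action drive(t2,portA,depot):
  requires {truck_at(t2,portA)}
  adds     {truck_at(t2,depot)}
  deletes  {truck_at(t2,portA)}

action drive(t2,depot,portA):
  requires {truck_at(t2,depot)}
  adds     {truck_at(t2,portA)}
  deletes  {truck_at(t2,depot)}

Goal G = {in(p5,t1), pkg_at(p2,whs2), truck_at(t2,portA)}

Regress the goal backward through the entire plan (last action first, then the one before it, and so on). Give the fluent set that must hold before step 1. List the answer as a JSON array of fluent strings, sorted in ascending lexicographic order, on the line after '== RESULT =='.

Work backward from the goal:
  through step 4 (drive(t2,depot,portA)): drop {truck_at(t2,portA)}, keep {in(p5,t1), pkg_at(p2,whs2)}, require {truck_at(t2,depot)}
    → {in(p5,t1), pkg_at(p2,whs2), truck_at(t2,depot)}
  through step 3 (drive(t2,portA,depot)): drop {truck_at(t2,depot)}, keep {in(p5,t1), pkg_at(p2,whs2)}, require {truck_at(t2,portA)}
    → {in(p5,t1), pkg_at(p2,whs2), truck_at(t2,portA)}
  through step 2 (drive(t2,whs2,portA)): drop {truck_at(t2,portA)}, keep {in(p5,t1), pkg_at(p2,whs2)}, require {truck_at(t2,whs2)}
    → {in(p5,t1), pkg_at(p2,whs2), truck_at(t2,whs2)}
  through step 1 (drive(t2,depot,whs2)): drop {truck_at(t2,whs2)}, keep {in(p5,t1), pkg_at(p2,whs2)}, require {truck_at(t2,depot)}
    → {in(p5,t1), pkg_at(p2,whs2), truck_at(t2,depot)}

== RESULT ==
["in(p5,t1)", "pkg_at(p2,whs2)", "truck_at(t2,depot)"]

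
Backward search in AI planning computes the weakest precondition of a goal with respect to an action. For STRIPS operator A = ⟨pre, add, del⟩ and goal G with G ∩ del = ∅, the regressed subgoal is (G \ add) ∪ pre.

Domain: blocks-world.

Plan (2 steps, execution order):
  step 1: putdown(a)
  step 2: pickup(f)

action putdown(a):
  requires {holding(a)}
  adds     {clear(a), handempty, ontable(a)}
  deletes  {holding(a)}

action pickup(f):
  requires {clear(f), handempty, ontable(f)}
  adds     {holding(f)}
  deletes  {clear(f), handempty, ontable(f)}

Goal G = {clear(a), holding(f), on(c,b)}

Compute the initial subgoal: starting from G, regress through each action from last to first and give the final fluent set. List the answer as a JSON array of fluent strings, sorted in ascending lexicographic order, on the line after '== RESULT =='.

Regress step by step:
  through step 2 (pickup(f)): drop {holding(f)}, keep {clear(a), on(c,b)}, require {clear(f), handempty, ontable(f)}
    → {clear(a), clear(f), handempty, on(c,b), ontable(f)}
  through step 1 (putdown(a)): drop {clear(a), handempty}, keep {clear(f), on(c,b), ontable(f)}, require {holding(a)}
    → {clear(f), holding(a), on(c,b), ontable(f)}

== RESULT ==
["clear(f)", "holding(a)", "on(c,b)", "ontable(f)"]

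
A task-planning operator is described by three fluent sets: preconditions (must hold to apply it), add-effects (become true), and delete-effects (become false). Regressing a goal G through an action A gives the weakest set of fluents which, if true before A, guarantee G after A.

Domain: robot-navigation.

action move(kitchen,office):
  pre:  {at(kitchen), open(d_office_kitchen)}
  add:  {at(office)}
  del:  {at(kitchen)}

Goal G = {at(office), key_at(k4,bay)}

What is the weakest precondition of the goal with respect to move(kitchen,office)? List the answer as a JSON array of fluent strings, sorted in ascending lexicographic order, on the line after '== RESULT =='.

Compute (G \ add) ∪ pre:
  G ∩ del = {}  (empty — regression defined)
  G \ add = {at(office), key_at(k4,bay)} \ {at(office)} = {key_at(k4,bay)}
  ∪ pre   = {key_at(k4,bay)} ∪ {at(kitchen), open(d_office_kitchen)}
          = {at(kitchen), key_at(k4,bay), open(d_office_kitchen)}

== RESULT ==
["at(kitchen)", "key_at(k4,bay)", "open(d_office_kitchen)"]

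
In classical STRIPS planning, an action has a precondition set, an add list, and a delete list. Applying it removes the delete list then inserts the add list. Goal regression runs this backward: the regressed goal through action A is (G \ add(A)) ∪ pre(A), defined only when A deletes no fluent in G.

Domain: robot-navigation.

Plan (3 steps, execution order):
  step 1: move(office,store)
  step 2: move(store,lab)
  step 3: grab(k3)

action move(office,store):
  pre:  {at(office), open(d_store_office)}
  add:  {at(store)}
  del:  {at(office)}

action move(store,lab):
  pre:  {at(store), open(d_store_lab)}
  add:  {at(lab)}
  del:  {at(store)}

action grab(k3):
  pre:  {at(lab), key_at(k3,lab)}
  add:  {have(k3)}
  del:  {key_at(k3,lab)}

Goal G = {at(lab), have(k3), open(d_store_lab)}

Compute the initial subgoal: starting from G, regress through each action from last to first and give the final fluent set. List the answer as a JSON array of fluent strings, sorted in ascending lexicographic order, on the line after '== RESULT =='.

Work backward from the goal:
  through step 3 (grab(k3)): drop {have(k3)}, keep {at(lab), open(d_store_lab)}, require {at(lab), key_at(k3,lab)}
    → {at(lab), key_at(k3,lab), open(d_store_lab)}
  through step 2 (move(store,lab)): drop {at(lab)}, keep {key_at(k3,lab), open(d_store_lab)}, require {at(store), open(d_store_lab)}
    → {at(store), key_at(k3,lab), open(d_store_lab)}
  through step 1 (move(office,store)): drop {at(store)}, keep {key_at(k3,lab), open(d_store_lab)}, require {at(office), open(d_store_office)}
    → {at(office), key_at(k3,lab), open(d_store_lab), open(d_store_office)}

== RESULT ==
["at(office)", "key_at(k3,lab)", "open(d_store_lab)", "open(d_store_office)"]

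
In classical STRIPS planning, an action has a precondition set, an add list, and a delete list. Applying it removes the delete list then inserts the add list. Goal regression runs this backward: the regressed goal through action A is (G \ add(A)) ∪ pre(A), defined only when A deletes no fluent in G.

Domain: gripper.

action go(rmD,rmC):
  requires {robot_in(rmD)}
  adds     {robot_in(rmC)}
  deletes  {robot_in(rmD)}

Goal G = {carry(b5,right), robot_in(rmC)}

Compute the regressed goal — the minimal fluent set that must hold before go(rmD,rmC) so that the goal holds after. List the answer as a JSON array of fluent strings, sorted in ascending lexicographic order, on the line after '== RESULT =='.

Regress:
  G ∩ del = {}  (empty — regression defined)
  G \ add = {carry(b5,right), robot_in(rmC)} \ {robot_in(rmC)} = {carry(b5,right)}
  ∪ pre   = {carry(b5,right)} ∪ {robot_in(rmD)}
          = {carry(b5,right), robot_in(rmD)}

== RESULT ==
["carry(b5,right)", "robot_in(rmD)"]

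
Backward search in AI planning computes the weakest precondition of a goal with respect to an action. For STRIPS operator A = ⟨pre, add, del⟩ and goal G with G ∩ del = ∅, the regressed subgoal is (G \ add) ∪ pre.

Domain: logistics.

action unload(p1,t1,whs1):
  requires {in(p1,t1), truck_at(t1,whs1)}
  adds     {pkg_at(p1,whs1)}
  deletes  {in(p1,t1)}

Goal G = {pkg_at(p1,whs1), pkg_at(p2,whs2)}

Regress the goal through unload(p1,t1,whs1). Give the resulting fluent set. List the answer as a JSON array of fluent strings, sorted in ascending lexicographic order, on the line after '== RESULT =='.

Regress:
  G ∩ del = {}  (empty — regression defined)
  G \ add = {pkg_at(p1,whs1), pkg_at(p2,whs2)} \ {pkg_at(p1,whs1)} = {pkg_at(p2,whs2)}
  ∪ pre   = {pkg_at(p2,whs2)} ∪ {in(p1,t1), truck_at(t1,whs1)}
          = {in(p1,t1), pkg_at(p2,whs2), truck_at(t1,whs1)}

== RESULT ==
["in(p1,t1)", "pkg_at(p2,whs2)", "truck_at(t1,whs1)"]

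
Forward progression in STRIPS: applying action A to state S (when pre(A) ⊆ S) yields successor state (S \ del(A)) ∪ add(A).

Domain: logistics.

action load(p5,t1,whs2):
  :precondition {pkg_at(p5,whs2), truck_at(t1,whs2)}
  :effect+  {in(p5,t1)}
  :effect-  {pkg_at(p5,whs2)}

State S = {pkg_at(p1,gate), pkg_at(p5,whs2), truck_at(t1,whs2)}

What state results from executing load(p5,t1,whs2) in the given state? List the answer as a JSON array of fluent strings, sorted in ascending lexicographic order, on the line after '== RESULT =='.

Progress:
  pre ⊆ S: {pkg_at(p5,whs2), truck_at(t1,whs2)} ⊆ S  — applicable
  S \ del = {pkg_at(p1,gate), truck_at(t1,whs2)}
  ∪ add   = {in(p5,t1), pkg_at(p1,gate), truck_at(t1,whs2)}

== RESULT ==
["in(p5,t1)", "pkg_at(p1,gate)", "truck_at(t1,whs2)"]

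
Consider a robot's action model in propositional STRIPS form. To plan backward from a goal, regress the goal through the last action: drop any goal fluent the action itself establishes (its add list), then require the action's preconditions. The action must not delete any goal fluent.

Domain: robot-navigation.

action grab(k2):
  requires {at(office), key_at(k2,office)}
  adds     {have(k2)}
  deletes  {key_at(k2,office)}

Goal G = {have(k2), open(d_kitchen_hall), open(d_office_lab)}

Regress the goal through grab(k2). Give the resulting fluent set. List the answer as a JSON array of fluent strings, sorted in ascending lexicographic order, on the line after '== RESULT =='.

Regress:
  G ∩ del = {}  (empty — regression defined)
  G \ add = {have(k2), open(d_kitchen_hall), open(d_office_lab)} \ {have(k2)} = {open(d_kitchen_hall), open(d_office_lab)}
  ∪ pre   = {open(d_kitchen_hall), open(d_office_lab)} ∪ {at(office), key_at(k2,office)}
          = {at(office), key_at(k2,office), open(d_kitchen_hall), open(d_office_lab)}

== RESULT ==
["at(office)", "key_at(k2,office)", "open(d_kitchen_hall)", "open(d_office_lab)"]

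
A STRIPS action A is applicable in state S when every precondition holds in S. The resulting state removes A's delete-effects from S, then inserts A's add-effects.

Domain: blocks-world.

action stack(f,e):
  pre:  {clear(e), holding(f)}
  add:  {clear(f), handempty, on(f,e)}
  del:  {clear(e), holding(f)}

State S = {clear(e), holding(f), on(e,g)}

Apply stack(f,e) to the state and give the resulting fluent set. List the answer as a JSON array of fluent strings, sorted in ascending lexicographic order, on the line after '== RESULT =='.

Compute (S \ del) ∪ add:
  pre ⊆ S: {clear(e), holding(f)} ⊆ S  — applicable
  S \ del = {on(e,g)}
  ∪ add   = {clear(f), handempty, on(e,g), on(f,e)}

== RESULT ==
["clear(f)", "handempty", "on(e,g)", "on(f,e)"]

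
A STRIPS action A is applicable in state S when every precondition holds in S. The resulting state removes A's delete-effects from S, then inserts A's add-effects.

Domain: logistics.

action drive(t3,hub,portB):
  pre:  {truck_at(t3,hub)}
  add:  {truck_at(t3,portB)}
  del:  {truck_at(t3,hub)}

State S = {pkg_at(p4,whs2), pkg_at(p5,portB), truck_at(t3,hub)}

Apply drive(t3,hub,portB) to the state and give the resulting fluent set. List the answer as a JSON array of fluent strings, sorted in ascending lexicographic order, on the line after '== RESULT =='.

Compute (S \ del) ∪ add:
  pre ⊆ S: {truck_at(t3,hub)} ⊆ S  — applicable
  S \ del = {pkg_at(p4,whs2), pkg_at(p5,portB)}
  ∪ add   = {pkg_at(p4,whs2), pkg_at(p5,portB), truck_at(t3,portB)}

== RESULT ==
["pkg_at(p4,whs2)", "pkg_at(p5,portB)", "truck_at(t3,portB)"]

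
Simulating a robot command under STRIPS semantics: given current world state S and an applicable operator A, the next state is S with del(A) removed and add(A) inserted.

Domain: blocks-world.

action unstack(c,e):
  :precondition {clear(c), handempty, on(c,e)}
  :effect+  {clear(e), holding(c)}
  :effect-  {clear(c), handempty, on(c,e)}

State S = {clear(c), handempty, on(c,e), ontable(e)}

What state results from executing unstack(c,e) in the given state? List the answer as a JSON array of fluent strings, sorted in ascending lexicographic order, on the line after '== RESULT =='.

Progress:
  pre ⊆ S: {clear(c), handempty, on(c,e)} ⊆ S  — applicable
  S \ del = {ontable(e)}
  ∪ add   = {clear(e), holding(c), ontable(e)}

== RESULT ==
["clear(e)", "holding(c)", "ontable(e)"]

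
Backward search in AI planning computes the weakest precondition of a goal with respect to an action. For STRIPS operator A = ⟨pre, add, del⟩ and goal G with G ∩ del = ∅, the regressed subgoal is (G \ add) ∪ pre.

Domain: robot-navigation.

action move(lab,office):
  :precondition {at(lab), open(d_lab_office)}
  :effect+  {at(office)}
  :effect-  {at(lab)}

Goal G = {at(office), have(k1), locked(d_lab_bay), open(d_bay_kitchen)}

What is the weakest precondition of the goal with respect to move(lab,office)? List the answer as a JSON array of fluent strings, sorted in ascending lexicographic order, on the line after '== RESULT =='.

Compute (G \ add) ∪ pre:
  G ∩ del = {}  (empty — regression defined)
  G \ add = {at(office), have(k1), locked(d_lab_bay), open(d_bay_kitchen)} \ {at(office)} = {have(k1), locked(d_lab_bay), open(d_bay_kitchen)}
  ∪ pre   = {have(k1), locked(d_lab_bay), open(d_bay_kitchen)} ∪ {at(lab), open(d_lab_office)}
          = {at(lab), have(k1), locked(d_lab_bay), open(d_bay_kitchen), open(d_lab_office)}

== RESULT ==
["at(lab)", "have(k1)", "locked(d_lab_bay)", "open(d_bay_kitchen)", "open(d_lab_office)"]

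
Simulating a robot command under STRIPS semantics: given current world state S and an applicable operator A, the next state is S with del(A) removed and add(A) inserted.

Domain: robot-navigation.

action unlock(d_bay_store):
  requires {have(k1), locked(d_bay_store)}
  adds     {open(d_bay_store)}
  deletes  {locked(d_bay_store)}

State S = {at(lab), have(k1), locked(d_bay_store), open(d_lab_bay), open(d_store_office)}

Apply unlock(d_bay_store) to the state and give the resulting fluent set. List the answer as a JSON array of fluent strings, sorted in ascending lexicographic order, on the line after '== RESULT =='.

Progress:
  pre ⊆ S: {have(k1), locked(d_bay_store)} ⊆ S  — applicable
  S \ del = {at(lab), have(k1), open(d_lab_bay), open(d_store_office)}
  ∪ add   = {at(lab), have(k1), open(d_bay_store), open(d_lab_bay), open(d_store_office)}

== RESULT ==
["at(lab)", "have(k1)", "open(d_bay_store)", "open(d_lab_bay)", "open(d_store_office)"]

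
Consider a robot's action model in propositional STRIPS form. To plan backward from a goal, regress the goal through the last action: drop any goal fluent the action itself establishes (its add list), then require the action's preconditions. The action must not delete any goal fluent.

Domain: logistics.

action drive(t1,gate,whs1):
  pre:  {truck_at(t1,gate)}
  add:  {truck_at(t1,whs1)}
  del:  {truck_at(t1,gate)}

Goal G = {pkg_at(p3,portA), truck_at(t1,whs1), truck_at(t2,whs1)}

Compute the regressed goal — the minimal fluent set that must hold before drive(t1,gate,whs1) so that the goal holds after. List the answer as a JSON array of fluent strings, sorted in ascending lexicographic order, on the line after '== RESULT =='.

Regress:
  G ∩ del = {}  (empty — regression defined)
  G \ add = {pkg_at(p3,portA), truck_at(t1,whs1), truck_at(t2,whs1)} \ {truck_at(t1,whs1)} = {pkg_at(p3,portA), truck_at(t2,whs1)}
  ∪ pre   = {pkg_at(p3,portA), truck_at(t2,whs1)} ∪ {truck_at(t1,gate)}
          = {pkg_at(p3,portA), truck_at(t1,gate), truck_at(t2,whs1)}

== RESULT ==
["pkg_at(p3,portA)", "truck_at(t1,gate)", "truck_at(t2,whs1)"]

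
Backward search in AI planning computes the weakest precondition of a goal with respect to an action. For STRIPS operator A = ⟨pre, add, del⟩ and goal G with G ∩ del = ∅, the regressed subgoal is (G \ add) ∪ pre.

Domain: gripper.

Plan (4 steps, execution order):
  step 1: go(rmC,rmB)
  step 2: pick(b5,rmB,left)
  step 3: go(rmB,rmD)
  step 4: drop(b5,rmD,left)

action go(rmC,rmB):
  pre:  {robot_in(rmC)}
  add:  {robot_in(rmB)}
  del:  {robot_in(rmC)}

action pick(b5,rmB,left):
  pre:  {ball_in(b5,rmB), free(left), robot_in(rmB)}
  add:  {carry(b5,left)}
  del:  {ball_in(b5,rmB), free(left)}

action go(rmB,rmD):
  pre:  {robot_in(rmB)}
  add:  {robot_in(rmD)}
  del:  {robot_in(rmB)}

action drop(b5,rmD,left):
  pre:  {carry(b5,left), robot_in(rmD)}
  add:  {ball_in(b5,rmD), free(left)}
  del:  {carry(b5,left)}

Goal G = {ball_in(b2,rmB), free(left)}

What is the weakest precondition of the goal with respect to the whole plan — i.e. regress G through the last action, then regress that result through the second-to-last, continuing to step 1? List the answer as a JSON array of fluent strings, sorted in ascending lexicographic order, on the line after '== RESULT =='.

Work backward from the goal:
  through step 4 (drop(b5,rmD,left)): drop {free(left)}, keep {ball_in(b2,rmB)}, require {carry(b5,left), robot_in(rmD)}
    → {ball_in(b2,rmB), carry(b5,left), robot_in(rmD)}
  through step 3 (go(rmB,rmD)): drop {robot_in(rmD)}, keep {ball_in(b2,rmB), carry(b5,left)}, require {robot_in(rmB)}
    → {ball_in(b2,rmB), carry(b5,left), robot_in(rmB)}
  through step 2 (pick(b5,rmB,left)): drop {carry(b5,left)}, keep {ball_in(b2,rmB), robot_in(rmB)}, require {ball_in(b5,rmB), free(left), robot_in(rmB)}
    → {ball_in(b2,rmB), ball_in(b5,rmB), free(left), robot_in(rmB)}
  through step 1 (go(rmC,rmB)): drop {robot_in(rmB)}, keep {ball_in(b2,rmB), ball_in(b5,rmB), free(left)}, require {robot_in(rmC)}
    → {ball_in(b2,rmB), ball_in(b5,rmB), free(left), robot_in(rmC)}

== RESULT ==
["ball_in(b2,rmB)", "ball_in(b5,rmB)", "free(left)", "robot_in(rmC)"]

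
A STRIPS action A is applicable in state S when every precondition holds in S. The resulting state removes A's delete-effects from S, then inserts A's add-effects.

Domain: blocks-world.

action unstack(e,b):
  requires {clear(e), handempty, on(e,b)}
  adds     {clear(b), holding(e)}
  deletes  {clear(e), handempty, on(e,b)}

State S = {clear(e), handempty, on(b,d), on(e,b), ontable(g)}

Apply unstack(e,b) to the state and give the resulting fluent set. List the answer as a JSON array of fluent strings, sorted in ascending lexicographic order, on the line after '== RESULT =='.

Progress:
  pre ⊆ S: {clear(e), handempty, on(e,b)} ⊆ S  — applicable
  S \ del = {on(b,d), ontable(g)}
  ∪ add   = {clear(b), holding(e), on(b,d), ontable(g)}

== RESULT ==
["clear(b)", "holding(e)", "on(b,d)", "ontable(g)"]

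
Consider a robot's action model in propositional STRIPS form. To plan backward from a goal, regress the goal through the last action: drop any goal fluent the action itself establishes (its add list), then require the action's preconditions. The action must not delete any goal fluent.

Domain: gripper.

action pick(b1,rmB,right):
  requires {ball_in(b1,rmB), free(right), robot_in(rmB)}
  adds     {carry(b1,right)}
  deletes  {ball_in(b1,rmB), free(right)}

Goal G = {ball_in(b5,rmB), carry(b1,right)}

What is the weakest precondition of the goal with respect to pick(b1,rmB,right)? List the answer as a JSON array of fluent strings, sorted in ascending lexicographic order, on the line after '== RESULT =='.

Regress:
  G ∩ del = {}  (empty — regression defined)
  G \ add = {ball_in(b5,rmB), carry(b1,right)} \ {carry(b1,right)} = {ball_in(b5,rmB)}
  ∪ pre   = {ball_in(b5,rmB)} ∪ {ball_in(b1,rmB), free(right), robot_in(rmB)}
          = {ball_in(b1,rmB), ball_in(b5,rmB), free(right), robot_in(rmB)}

== RESULT ==
["ball_in(b1,rmB)", "ball_in(b5,rmB)", "free(right)", "robot_in(rmB)"]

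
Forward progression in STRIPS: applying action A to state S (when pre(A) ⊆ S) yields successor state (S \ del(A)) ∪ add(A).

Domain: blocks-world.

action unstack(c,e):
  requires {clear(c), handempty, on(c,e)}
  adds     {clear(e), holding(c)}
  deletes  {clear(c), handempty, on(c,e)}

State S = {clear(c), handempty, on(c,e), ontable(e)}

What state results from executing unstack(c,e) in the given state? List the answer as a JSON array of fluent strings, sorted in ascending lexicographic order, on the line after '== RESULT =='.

Progress:
  pre ⊆ S: {clear(c), handempty, on(c,e)} ⊆ S  — applicable
  S \ del = {ontable(e)}
  ∪ add   = {clear(e), holding(c), ontable(e)}

== RESULT ==
["clear(e)", "holding(c)", "ontable(e)"]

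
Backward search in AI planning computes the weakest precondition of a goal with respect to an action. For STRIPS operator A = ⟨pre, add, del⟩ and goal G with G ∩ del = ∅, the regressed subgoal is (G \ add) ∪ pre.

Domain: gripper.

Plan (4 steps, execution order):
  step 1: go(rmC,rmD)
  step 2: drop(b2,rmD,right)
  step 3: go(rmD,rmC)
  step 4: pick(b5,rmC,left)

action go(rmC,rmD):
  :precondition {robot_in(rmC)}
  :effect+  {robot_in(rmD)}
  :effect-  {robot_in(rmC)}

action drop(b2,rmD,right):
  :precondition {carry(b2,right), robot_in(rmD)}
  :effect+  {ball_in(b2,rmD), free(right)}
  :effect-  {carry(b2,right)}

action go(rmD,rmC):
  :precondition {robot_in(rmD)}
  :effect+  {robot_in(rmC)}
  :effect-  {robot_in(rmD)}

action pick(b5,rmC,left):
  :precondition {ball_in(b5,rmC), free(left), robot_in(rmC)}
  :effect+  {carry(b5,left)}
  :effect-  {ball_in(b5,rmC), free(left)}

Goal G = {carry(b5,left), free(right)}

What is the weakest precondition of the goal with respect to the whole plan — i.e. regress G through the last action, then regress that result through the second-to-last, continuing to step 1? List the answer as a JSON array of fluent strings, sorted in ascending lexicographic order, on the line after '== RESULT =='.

Regress step by step:
  through step 4 (pick(b5,rmC,left)): drop {carry(b5,left)}, keep {free(right)}, require {ball_in(b5,rmC), free(left), robot_in(rmC)}
    → {ball_in(b5,rmC), free(left), free(right), robot_in(rmC)}
  through step 3 (go(rmD,rmC)): drop {robot_in(rmC)}, keep {ball_in(b5,rmC), free(left), free(right)}, require {robot_in(rmD)}
    → {ball_in(b5,rmC), free(left), free(right), robot_in(rmD)}
  through step 2 (drop(b2,rmD,right)): drop {free(right)}, keep {ball_in(b5,rmC), free(left), robot_in(rmD)}, require {carry(b2,right), robot_in(rmD)}
    → {ball_in(b5,rmC), carry(b2,right), free(left), robot_in(rmD)}
  through step 1 (go(rmC,rmD)): drop {robot_in(rmD)}, keep {ball_in(b5,rmC), carry(b2,right), free(left)}, require {robot_in(rmC)}
    → {ball_in(b5,rmC), carry(b2,right), free(left), robot_in(rmC)}

== RESULT ==
["ball_in(b5,rmC)", "carry(b2,right)", "free(left)", "robot_in(rmC)"]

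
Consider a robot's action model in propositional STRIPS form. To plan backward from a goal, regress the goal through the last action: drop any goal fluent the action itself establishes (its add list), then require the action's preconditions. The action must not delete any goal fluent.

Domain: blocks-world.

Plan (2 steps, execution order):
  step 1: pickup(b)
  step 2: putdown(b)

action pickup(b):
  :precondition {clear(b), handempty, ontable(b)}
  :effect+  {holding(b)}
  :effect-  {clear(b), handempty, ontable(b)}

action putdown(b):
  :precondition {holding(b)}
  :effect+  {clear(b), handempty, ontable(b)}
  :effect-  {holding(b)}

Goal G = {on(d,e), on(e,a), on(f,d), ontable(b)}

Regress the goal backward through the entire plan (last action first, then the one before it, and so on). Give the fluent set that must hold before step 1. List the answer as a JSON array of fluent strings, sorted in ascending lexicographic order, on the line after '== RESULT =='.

Work backward from the goal:
  through step 2 (putdown(b)): drop {ontable(b)}, keep {on(d,e), on(e,a), on(f,d)}, require {holding(b)}
    → {holding(b), on(d,e), on(e,a), on(f,d)}
  through step 1 (pickup(b)): drop {holding(b)}, keep {on(d,e), on(e,a), on(f,d)}, require {clear(b), handempty, ontable(b)}
    → {clear(b), handempty, on(d,e), on(e,a), on(f,d), ontable(b)}

== RESULT ==
["clear(b)", "handempty", "on(d,e)", "on(e,a)", "on(f,d)", "ontable(b)"]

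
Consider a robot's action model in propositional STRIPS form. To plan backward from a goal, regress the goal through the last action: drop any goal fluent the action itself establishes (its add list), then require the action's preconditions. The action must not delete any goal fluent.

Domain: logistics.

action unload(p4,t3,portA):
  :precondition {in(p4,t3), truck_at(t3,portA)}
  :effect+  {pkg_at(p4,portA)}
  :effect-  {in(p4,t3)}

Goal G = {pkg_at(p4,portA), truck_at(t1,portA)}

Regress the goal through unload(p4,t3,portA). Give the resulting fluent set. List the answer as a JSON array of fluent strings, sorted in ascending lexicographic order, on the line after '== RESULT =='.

Compute (G \ add) ∪ pre:
  G ∩ del = {}  (empty — regression defined)
  G \ add = {pkg_at(p4,portA), truck_at(t1,portA)} \ {pkg_at(p4,portA)} = {truck_at(t1,portA)}
  ∪ pre   = {truck_at(t1,portA)} ∪ {in(p4,t3), truck_at(t3,portA)}
          = {in(p4,t3), truck_at(t1,portA), truck_at(t3,portA)}

== RESULT ==
["in(p4,t3)", "truck_at(t1,portA)", "truck_at(t3,portA)"]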